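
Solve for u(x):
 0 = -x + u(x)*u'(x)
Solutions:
 u(x) = -sqrt(C1 + x^2)
 u(x) = sqrt(C1 + x^2)


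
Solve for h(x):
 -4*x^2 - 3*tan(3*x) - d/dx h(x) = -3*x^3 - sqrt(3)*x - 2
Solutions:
 h(x) = C1 + 3*x^4/4 - 4*x^3/3 + sqrt(3)*x^2/2 + 2*x + log(cos(3*x))


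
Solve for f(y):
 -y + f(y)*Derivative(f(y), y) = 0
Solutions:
 f(y) = -sqrt(C1 + y^2)
 f(y) = sqrt(C1 + y^2)


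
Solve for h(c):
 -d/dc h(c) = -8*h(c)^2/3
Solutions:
 h(c) = -3/(C1 + 8*c)


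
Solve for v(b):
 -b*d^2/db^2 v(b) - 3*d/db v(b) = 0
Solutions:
 v(b) = C1 + C2/b^2


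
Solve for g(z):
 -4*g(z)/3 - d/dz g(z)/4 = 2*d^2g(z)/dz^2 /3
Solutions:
 g(z) = (C1*sin(sqrt(503)*z/16) + C2*cos(sqrt(503)*z/16))*exp(-3*z/16)


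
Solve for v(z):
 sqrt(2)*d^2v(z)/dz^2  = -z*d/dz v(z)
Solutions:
 v(z) = C1 + C2*erf(2^(1/4)*z/2)


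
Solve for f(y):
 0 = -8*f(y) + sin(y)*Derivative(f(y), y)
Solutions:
 f(y) = C1*(cos(y)^4 - 4*cos(y)^3 + 6*cos(y)^2 - 4*cos(y) + 1)/(cos(y)^4 + 4*cos(y)^3 + 6*cos(y)^2 + 4*cos(y) + 1)


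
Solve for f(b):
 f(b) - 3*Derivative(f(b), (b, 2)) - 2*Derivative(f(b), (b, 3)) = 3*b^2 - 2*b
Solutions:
 f(b) = C3*exp(b/2) + 3*b^2 - 2*b + (C1 + C2*b)*exp(-b) + 18


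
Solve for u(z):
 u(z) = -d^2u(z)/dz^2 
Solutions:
 u(z) = C1*sin(z) + C2*cos(z)


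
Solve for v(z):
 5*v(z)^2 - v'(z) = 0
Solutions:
 v(z) = -1/(C1 + 5*z)


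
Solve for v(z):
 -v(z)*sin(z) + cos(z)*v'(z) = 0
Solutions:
 v(z) = C1/cos(z)


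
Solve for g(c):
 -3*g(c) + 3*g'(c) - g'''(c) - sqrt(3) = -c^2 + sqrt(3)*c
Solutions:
 g(c) = C1*exp(2^(1/3)*c*(2/(sqrt(5) + 3)^(1/3) + 2^(1/3)*(sqrt(5) + 3)^(1/3))/4)*sin(2^(1/3)*sqrt(3)*c*(-2^(1/3)*(sqrt(5) + 3)^(1/3) + 2/(sqrt(5) + 3)^(1/3))/4) + C2*exp(2^(1/3)*c*(2/(sqrt(5) + 3)^(1/3) + 2^(1/3)*(sqrt(5) + 3)^(1/3))/4)*cos(2^(1/3)*sqrt(3)*c*(-2^(1/3)*(sqrt(5) + 3)^(1/3) + 2/(sqrt(5) + 3)^(1/3))/4) + C3*exp(-2^(1/3)*c*((sqrt(5) + 3)^(-1/3) + 2^(1/3)*(sqrt(5) + 3)^(1/3)/2)) + c^2/3 - sqrt(3)*c/3 + 2*c/3 - 2*sqrt(3)/3 + 2/3


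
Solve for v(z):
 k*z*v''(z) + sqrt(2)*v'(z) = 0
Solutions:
 v(z) = C1 + z^(((re(k) - sqrt(2))*re(k) + im(k)^2)/(re(k)^2 + im(k)^2))*(C2*sin(sqrt(2)*log(z)*Abs(im(k))/(re(k)^2 + im(k)^2)) + C3*cos(sqrt(2)*log(z)*im(k)/(re(k)^2 + im(k)^2)))


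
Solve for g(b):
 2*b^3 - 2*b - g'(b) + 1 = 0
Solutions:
 g(b) = C1 + b^4/2 - b^2 + b


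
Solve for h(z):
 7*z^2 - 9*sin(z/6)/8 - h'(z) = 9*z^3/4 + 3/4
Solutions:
 h(z) = C1 - 9*z^4/16 + 7*z^3/3 - 3*z/4 + 27*cos(z/6)/4


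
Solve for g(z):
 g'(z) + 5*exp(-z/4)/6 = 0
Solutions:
 g(z) = C1 + 10*exp(-z/4)/3


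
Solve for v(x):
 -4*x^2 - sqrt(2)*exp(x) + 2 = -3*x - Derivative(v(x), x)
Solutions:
 v(x) = C1 + 4*x^3/3 - 3*x^2/2 - 2*x + sqrt(2)*exp(x)


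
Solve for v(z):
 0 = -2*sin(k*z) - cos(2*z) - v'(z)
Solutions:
 v(z) = C1 - sin(2*z)/2 + 2*cos(k*z)/k


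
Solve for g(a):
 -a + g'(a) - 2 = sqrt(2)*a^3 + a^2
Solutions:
 g(a) = C1 + sqrt(2)*a^4/4 + a^3/3 + a^2/2 + 2*a


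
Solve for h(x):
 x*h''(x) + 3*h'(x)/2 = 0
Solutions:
 h(x) = C1 + C2/sqrt(x)


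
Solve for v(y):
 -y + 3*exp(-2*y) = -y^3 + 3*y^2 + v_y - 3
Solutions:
 v(y) = C1 + y^4/4 - y^3 - y^2/2 + 3*y - 3*exp(-2*y)/2


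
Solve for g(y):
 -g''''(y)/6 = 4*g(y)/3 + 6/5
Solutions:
 g(y) = (C1*sin(2^(1/4)*y) + C2*cos(2^(1/4)*y))*exp(-2^(1/4)*y) + (C3*sin(2^(1/4)*y) + C4*cos(2^(1/4)*y))*exp(2^(1/4)*y) - 9/10


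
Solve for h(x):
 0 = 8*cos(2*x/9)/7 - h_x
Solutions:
 h(x) = C1 + 36*sin(2*x/9)/7


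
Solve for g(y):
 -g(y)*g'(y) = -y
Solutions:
 g(y) = -sqrt(C1 + y^2)
 g(y) = sqrt(C1 + y^2)


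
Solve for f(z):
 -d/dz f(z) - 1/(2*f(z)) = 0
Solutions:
 f(z) = -sqrt(C1 - z)
 f(z) = sqrt(C1 - z)


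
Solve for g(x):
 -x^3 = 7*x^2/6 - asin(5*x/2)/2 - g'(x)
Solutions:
 g(x) = C1 + x^4/4 + 7*x^3/18 - x*asin(5*x/2)/2 - sqrt(4 - 25*x^2)/10


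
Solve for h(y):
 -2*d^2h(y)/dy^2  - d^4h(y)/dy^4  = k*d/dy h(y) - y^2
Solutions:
 h(y) = C1 + C2*exp(2^(1/3)*y*(6^(1/3)*(9*k + sqrt(3)*sqrt(27*k^2 + 32))^(1/3)/12 - 2^(1/3)*3^(5/6)*I*(9*k + sqrt(3)*sqrt(27*k^2 + 32))^(1/3)/12 + 4/((-3^(1/3) + 3^(5/6)*I)*(9*k + sqrt(3)*sqrt(27*k^2 + 32))^(1/3)))) + C3*exp(2^(1/3)*y*(6^(1/3)*(9*k + sqrt(3)*sqrt(27*k^2 + 32))^(1/3)/12 + 2^(1/3)*3^(5/6)*I*(9*k + sqrt(3)*sqrt(27*k^2 + 32))^(1/3)/12 - 4/((3^(1/3) + 3^(5/6)*I)*(9*k + sqrt(3)*sqrt(27*k^2 + 32))^(1/3)))) + C4*exp(6^(1/3)*y*(-2^(1/3)*(9*k + sqrt(3)*sqrt(27*k^2 + 32))^(1/3) + 4*3^(1/3)/(9*k + sqrt(3)*sqrt(27*k^2 + 32))^(1/3))/6) + y^3/(3*k) - 2*y^2/k^2 + 8*y/k^3


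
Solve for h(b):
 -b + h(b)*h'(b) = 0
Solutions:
 h(b) = -sqrt(C1 + b^2)
 h(b) = sqrt(C1 + b^2)


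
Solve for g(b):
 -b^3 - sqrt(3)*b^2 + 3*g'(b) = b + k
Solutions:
 g(b) = C1 + b^4/12 + sqrt(3)*b^3/9 + b^2/6 + b*k/3


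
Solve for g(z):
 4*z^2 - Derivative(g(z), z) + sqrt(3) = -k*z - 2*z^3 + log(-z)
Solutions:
 g(z) = C1 + k*z^2/2 + z^4/2 + 4*z^3/3 - z*log(-z) + z*(1 + sqrt(3))


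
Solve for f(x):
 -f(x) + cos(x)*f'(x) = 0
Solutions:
 f(x) = C1*sqrt(sin(x) + 1)/sqrt(sin(x) - 1)


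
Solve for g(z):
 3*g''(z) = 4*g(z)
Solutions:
 g(z) = C1*exp(-2*sqrt(3)*z/3) + C2*exp(2*sqrt(3)*z/3)


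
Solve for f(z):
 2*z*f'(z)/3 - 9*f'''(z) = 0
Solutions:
 f(z) = C1 + Integral(C2*airyai(2^(1/3)*z/3) + C3*airybi(2^(1/3)*z/3), z)


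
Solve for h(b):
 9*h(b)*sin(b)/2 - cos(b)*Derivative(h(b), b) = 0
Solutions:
 h(b) = C1/cos(b)^(9/2)


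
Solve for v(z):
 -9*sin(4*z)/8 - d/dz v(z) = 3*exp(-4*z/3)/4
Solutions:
 v(z) = C1 + 9*cos(4*z)/32 + 9*exp(-4*z/3)/16


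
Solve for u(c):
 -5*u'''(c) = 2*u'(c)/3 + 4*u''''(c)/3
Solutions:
 u(c) = C1 + C2*exp(c*(-10 + 25/(4*sqrt(266) + 141)^(1/3) + (4*sqrt(266) + 141)^(1/3))/8)*sin(sqrt(3)*c*(-(4*sqrt(266) + 141)^(1/3) + 25/(4*sqrt(266) + 141)^(1/3))/8) + C3*exp(c*(-10 + 25/(4*sqrt(266) + 141)^(1/3) + (4*sqrt(266) + 141)^(1/3))/8)*cos(sqrt(3)*c*(-(4*sqrt(266) + 141)^(1/3) + 25/(4*sqrt(266) + 141)^(1/3))/8) + C4*exp(-c*(25/(4*sqrt(266) + 141)^(1/3) + 5 + (4*sqrt(266) + 141)^(1/3))/4)


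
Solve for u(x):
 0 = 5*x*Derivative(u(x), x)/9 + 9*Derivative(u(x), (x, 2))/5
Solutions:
 u(x) = C1 + C2*erf(5*sqrt(2)*x/18)


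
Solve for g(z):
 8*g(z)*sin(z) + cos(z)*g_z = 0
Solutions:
 g(z) = C1*cos(z)^8


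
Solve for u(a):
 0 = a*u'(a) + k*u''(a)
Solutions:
 u(a) = C1 + C2*sqrt(k)*erf(sqrt(2)*a*sqrt(1/k)/2)


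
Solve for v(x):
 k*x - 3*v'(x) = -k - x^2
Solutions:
 v(x) = C1 + k*x^2/6 + k*x/3 + x^3/9


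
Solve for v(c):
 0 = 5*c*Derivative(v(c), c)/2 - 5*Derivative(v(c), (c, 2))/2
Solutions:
 v(c) = C1 + C2*erfi(sqrt(2)*c/2)


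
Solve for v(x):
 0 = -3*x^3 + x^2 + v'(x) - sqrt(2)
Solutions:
 v(x) = C1 + 3*x^4/4 - x^3/3 + sqrt(2)*x


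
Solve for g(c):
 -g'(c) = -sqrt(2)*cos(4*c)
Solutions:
 g(c) = C1 + sqrt(2)*sin(4*c)/4


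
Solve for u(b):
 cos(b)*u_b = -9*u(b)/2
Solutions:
 u(b) = C1*(sin(b) - 1)^(1/4)*(sin(b)^2 - 2*sin(b) + 1)/((sin(b) + 1)^(1/4)*(sin(b)^2 + 2*sin(b) + 1))


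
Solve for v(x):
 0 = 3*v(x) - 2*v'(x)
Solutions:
 v(x) = C1*exp(3*x/2)


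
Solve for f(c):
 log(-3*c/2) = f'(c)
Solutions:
 f(c) = C1 + c*log(-c) + c*(-1 - log(2) + log(3))


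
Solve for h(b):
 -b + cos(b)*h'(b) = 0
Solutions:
 h(b) = C1 + Integral(b/cos(b), b)


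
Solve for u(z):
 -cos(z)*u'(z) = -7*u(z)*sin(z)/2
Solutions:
 u(z) = C1/cos(z)^(7/2)


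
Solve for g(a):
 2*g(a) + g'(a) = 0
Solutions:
 g(a) = C1*exp(-2*a)


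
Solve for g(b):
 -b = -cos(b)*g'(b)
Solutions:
 g(b) = C1 + Integral(b/cos(b), b)


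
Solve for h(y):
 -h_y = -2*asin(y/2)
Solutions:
 h(y) = C1 + 2*y*asin(y/2) + 2*sqrt(4 - y^2)


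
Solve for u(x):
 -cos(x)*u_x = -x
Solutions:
 u(x) = C1 + Integral(x/cos(x), x)


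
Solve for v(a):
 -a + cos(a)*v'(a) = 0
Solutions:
 v(a) = C1 + Integral(a/cos(a), a)


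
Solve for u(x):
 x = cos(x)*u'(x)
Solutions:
 u(x) = C1 + Integral(x/cos(x), x)


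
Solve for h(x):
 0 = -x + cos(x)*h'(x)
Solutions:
 h(x) = C1 + Integral(x/cos(x), x)


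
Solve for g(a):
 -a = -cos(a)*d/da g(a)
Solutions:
 g(a) = C1 + Integral(a/cos(a), a)


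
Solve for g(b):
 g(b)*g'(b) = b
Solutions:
 g(b) = -sqrt(C1 + b^2)
 g(b) = sqrt(C1 + b^2)


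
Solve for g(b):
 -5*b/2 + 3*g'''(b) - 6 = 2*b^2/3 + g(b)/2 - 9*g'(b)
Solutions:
 g(b) = C1*exp(b*(-18^(1/3)*(1 + sqrt(145))^(1/3) + 6*12^(1/3)/(1 + sqrt(145))^(1/3))/12)*sin(2^(1/3)*3^(1/6)*b*(2*2^(1/3)*3^(2/3)/(1 + sqrt(145))^(1/3) + (1 + sqrt(145))^(1/3))/4) + C2*exp(b*(-18^(1/3)*(1 + sqrt(145))^(1/3) + 6*12^(1/3)/(1 + sqrt(145))^(1/3))/12)*cos(2^(1/3)*3^(1/6)*b*(2*2^(1/3)*3^(2/3)/(1 + sqrt(145))^(1/3) + (1 + sqrt(145))^(1/3))/4) + C3*exp(b*(-12^(1/3)/(1 + sqrt(145))^(1/3) + 18^(1/3)*(1 + sqrt(145))^(1/3)/6)) - 4*b^2/3 - 53*b - 966


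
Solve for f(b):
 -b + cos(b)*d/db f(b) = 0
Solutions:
 f(b) = C1 + Integral(b/cos(b), b)


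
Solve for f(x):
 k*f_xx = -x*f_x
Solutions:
 f(x) = C1 + C2*sqrt(k)*erf(sqrt(2)*x*sqrt(1/k)/2)


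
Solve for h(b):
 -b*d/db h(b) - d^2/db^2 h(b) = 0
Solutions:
 h(b) = C1 + C2*erf(sqrt(2)*b/2)


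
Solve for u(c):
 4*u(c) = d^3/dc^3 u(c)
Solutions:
 u(c) = C3*exp(2^(2/3)*c) + (C1*sin(2^(2/3)*sqrt(3)*c/2) + C2*cos(2^(2/3)*sqrt(3)*c/2))*exp(-2^(2/3)*c/2)


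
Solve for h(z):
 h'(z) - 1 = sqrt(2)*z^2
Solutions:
 h(z) = C1 + sqrt(2)*z^3/3 + z


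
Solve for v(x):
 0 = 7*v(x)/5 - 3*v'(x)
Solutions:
 v(x) = C1*exp(7*x/15)


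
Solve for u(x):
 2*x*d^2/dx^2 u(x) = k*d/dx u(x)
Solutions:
 u(x) = C1 + x^(re(k)/2 + 1)*(C2*sin(log(x)*Abs(im(k))/2) + C3*cos(log(x)*im(k)/2))


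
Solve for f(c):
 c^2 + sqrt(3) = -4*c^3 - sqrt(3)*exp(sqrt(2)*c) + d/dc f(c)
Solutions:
 f(c) = C1 + c^4 + c^3/3 + sqrt(3)*c + sqrt(6)*exp(sqrt(2)*c)/2


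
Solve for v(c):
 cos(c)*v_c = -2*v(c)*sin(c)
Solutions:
 v(c) = C1*cos(c)^2


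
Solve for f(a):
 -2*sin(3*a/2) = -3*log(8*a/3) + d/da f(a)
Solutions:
 f(a) = C1 + 3*a*log(a) - 3*a*log(3) - 3*a + 9*a*log(2) + 4*cos(3*a/2)/3


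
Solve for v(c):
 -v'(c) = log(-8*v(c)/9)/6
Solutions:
 6*Integral(1/(log(-_y) - 2*log(3) + 3*log(2)), (_y, v(c))) = C1 - c


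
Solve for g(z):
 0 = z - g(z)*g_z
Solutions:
 g(z) = -sqrt(C1 + z^2)
 g(z) = sqrt(C1 + z^2)


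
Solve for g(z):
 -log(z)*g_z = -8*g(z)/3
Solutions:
 g(z) = C1*exp(8*li(z)/3)


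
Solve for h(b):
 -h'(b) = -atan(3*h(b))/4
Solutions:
 Integral(1/atan(3*_y), (_y, h(b))) = C1 + b/4


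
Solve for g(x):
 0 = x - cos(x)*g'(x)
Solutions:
 g(x) = C1 + Integral(x/cos(x), x)


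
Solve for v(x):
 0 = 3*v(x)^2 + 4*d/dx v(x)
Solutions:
 v(x) = 4/(C1 + 3*x)


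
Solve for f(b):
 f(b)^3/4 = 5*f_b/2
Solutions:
 f(b) = -sqrt(5)*sqrt(-1/(C1 + b))
 f(b) = sqrt(5)*sqrt(-1/(C1 + b))


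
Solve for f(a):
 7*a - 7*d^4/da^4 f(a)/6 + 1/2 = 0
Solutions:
 f(a) = C1 + C2*a + C3*a^2 + C4*a^3 + a^5/20 + a^4/56


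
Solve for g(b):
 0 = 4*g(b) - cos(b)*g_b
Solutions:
 g(b) = C1*(sin(b)^2 + 2*sin(b) + 1)/(sin(b)^2 - 2*sin(b) + 1)


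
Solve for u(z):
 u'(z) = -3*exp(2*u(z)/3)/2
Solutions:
 u(z) = 3*log(-sqrt(-1/(C1 - 3*z))) + 3*log(3)/2
 u(z) = 3*log(-1/(C1 - 3*z))/2 + 3*log(3)/2


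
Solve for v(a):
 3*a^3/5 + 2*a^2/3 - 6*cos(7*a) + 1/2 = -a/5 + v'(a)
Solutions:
 v(a) = C1 + 3*a^4/20 + 2*a^3/9 + a^2/10 + a/2 - 6*sin(7*a)/7


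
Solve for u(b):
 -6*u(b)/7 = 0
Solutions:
 u(b) = 0


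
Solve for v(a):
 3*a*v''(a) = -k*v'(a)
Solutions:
 v(a) = C1 + a^(1 - re(k)/3)*(C2*sin(log(a)*Abs(im(k))/3) + C3*cos(log(a)*im(k)/3))


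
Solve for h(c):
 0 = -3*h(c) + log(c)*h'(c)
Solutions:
 h(c) = C1*exp(3*li(c))


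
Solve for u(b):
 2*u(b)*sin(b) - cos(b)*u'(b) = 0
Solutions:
 u(b) = C1/cos(b)^2


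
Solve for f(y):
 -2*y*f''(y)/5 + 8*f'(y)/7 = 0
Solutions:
 f(y) = C1 + C2*y^(27/7)


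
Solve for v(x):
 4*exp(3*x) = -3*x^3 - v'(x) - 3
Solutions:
 v(x) = C1 - 3*x^4/4 - 3*x - 4*exp(3*x)/3


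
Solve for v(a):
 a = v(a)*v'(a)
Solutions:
 v(a) = -sqrt(C1 + a^2)
 v(a) = sqrt(C1 + a^2)


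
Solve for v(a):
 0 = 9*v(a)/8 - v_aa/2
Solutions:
 v(a) = C1*exp(-3*a/2) + C2*exp(3*a/2)


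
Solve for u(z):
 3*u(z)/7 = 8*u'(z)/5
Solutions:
 u(z) = C1*exp(15*z/56)


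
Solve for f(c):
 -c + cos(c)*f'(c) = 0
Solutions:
 f(c) = C1 + Integral(c/cos(c), c)


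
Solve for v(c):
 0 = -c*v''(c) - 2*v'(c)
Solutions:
 v(c) = C1 + C2/c


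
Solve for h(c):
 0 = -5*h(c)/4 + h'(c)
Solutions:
 h(c) = C1*exp(5*c/4)


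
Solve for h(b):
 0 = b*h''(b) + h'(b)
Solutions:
 h(b) = C1 + C2*log(b)


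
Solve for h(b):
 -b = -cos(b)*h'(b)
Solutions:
 h(b) = C1 + Integral(b/cos(b), b)


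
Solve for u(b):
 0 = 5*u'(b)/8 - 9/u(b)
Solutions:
 u(b) = -sqrt(C1 + 720*b)/5
 u(b) = sqrt(C1 + 720*b)/5


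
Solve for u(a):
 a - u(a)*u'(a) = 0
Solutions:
 u(a) = -sqrt(C1 + a^2)
 u(a) = sqrt(C1 + a^2)


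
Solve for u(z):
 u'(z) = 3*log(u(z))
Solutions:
 li(u(z)) = C1 + 3*z


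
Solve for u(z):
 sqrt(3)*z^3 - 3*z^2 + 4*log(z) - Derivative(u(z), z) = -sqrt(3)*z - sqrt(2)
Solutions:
 u(z) = C1 + sqrt(3)*z^4/4 - z^3 + sqrt(3)*z^2/2 + 4*z*log(z) - 4*z + sqrt(2)*z


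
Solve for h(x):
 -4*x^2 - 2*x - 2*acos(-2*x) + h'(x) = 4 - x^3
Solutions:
 h(x) = C1 - x^4/4 + 4*x^3/3 + x^2 + 2*x*acos(-2*x) + 4*x + sqrt(1 - 4*x^2)


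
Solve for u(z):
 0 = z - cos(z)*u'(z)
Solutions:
 u(z) = C1 + Integral(z/cos(z), z)


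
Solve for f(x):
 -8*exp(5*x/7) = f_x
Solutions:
 f(x) = C1 - 56*exp(5*x/7)/5


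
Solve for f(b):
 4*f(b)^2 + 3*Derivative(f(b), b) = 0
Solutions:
 f(b) = 3/(C1 + 4*b)


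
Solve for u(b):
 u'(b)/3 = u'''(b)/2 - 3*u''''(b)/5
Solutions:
 u(b) = C1 + C2*exp(b*(5*5^(2/3)/(18*sqrt(274) + 299)^(1/3) + 10 + 5^(1/3)*(18*sqrt(274) + 299)^(1/3))/36)*sin(sqrt(3)*5^(1/3)*b*(-(18*sqrt(274) + 299)^(1/3) + 5*5^(1/3)/(18*sqrt(274) + 299)^(1/3))/36) + C3*exp(b*(5*5^(2/3)/(18*sqrt(274) + 299)^(1/3) + 10 + 5^(1/3)*(18*sqrt(274) + 299)^(1/3))/36)*cos(sqrt(3)*5^(1/3)*b*(-(18*sqrt(274) + 299)^(1/3) + 5*5^(1/3)/(18*sqrt(274) + 299)^(1/3))/36) + C4*exp(b*(-5^(1/3)*(18*sqrt(274) + 299)^(1/3) - 5*5^(2/3)/(18*sqrt(274) + 299)^(1/3) + 5)/18)


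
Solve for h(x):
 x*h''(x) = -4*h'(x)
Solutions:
 h(x) = C1 + C2/x^3


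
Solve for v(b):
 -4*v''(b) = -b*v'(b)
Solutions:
 v(b) = C1 + C2*erfi(sqrt(2)*b/4)


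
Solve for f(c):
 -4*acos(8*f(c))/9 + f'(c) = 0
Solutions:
 Integral(1/acos(8*_y), (_y, f(c))) = C1 + 4*c/9


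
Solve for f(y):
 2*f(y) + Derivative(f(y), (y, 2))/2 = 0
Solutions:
 f(y) = C1*sin(2*y) + C2*cos(2*y)


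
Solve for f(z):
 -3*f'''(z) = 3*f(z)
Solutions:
 f(z) = C3*exp(-z) + (C1*sin(sqrt(3)*z/2) + C2*cos(sqrt(3)*z/2))*exp(z/2)


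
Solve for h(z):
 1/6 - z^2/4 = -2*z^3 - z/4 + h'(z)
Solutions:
 h(z) = C1 + z^4/2 - z^3/12 + z^2/8 + z/6


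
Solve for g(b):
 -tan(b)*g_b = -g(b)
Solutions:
 g(b) = C1*sin(b)


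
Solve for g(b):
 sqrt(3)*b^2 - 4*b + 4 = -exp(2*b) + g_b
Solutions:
 g(b) = C1 + sqrt(3)*b^3/3 - 2*b^2 + 4*b + exp(2*b)/2


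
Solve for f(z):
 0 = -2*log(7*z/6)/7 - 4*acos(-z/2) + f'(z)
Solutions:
 f(z) = C1 + 2*z*log(z)/7 + 4*z*acos(-z/2) - 2*z*log(6)/7 - 2*z/7 + 2*z*log(7)/7 + 4*sqrt(4 - z^2)


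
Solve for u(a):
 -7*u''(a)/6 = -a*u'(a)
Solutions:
 u(a) = C1 + C2*erfi(sqrt(21)*a/7)


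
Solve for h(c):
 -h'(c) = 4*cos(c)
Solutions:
 h(c) = C1 - 4*sin(c)


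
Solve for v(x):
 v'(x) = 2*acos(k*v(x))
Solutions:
 Integral(1/acos(_y*k), (_y, v(x))) = C1 + 2*x


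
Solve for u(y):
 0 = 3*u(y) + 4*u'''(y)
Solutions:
 u(y) = C3*exp(-6^(1/3)*y/2) + (C1*sin(2^(1/3)*3^(5/6)*y/4) + C2*cos(2^(1/3)*3^(5/6)*y/4))*exp(6^(1/3)*y/4)


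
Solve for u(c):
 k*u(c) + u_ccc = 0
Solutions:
 u(c) = C1*exp(c*(-k)^(1/3)) + C2*exp(c*(-k)^(1/3)*(-1 + sqrt(3)*I)/2) + C3*exp(-c*(-k)^(1/3)*(1 + sqrt(3)*I)/2)


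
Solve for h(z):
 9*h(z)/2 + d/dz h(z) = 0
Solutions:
 h(z) = C1*exp(-9*z/2)


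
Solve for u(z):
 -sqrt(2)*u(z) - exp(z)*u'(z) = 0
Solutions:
 u(z) = C1*exp(sqrt(2)*exp(-z))


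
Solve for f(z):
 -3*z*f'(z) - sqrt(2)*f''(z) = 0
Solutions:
 f(z) = C1 + C2*erf(2^(1/4)*sqrt(3)*z/2)


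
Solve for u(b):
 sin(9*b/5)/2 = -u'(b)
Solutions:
 u(b) = C1 + 5*cos(9*b/5)/18


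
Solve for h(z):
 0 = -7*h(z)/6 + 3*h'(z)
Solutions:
 h(z) = C1*exp(7*z/18)


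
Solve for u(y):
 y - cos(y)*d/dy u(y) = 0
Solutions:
 u(y) = C1 + Integral(y/cos(y), y)


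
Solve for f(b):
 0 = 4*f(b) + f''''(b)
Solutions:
 f(b) = (C1*sin(b) + C2*cos(b))*exp(-b) + (C3*sin(b) + C4*cos(b))*exp(b)


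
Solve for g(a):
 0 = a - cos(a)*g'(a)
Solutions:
 g(a) = C1 + Integral(a/cos(a), a)


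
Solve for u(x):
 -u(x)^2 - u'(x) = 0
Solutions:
 u(x) = 1/(C1 + x)


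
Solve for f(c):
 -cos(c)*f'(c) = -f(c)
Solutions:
 f(c) = C1*sqrt(sin(c) + 1)/sqrt(sin(c) - 1)


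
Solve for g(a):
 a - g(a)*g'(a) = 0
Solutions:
 g(a) = -sqrt(C1 + a^2)
 g(a) = sqrt(C1 + a^2)


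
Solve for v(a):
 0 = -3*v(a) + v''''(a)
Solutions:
 v(a) = C1*exp(-3^(1/4)*a) + C2*exp(3^(1/4)*a) + C3*sin(3^(1/4)*a) + C4*cos(3^(1/4)*a)


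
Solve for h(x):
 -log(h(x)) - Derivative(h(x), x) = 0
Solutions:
 li(h(x)) = C1 - x


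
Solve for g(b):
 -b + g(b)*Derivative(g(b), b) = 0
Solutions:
 g(b) = -sqrt(C1 + b^2)
 g(b) = sqrt(C1 + b^2)


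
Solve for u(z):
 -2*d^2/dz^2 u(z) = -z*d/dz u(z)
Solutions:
 u(z) = C1 + C2*erfi(z/2)


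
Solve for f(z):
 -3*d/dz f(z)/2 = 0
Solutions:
 f(z) = C1


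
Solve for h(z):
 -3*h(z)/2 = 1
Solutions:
 h(z) = -2/3


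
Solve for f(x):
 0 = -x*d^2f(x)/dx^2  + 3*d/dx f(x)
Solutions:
 f(x) = C1 + C2*x^4


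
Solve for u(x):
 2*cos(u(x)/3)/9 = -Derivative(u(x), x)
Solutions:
 2*x/9 - 3*log(sin(u(x)/3) - 1)/2 + 3*log(sin(u(x)/3) + 1)/2 = C1


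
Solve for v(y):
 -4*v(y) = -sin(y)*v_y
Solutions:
 v(y) = C1*(cos(y)^2 - 2*cos(y) + 1)/(cos(y)^2 + 2*cos(y) + 1)


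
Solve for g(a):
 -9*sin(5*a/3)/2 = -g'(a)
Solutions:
 g(a) = C1 - 27*cos(5*a/3)/10


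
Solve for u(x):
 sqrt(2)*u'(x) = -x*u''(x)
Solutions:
 u(x) = C1 + C2*x^(1 - sqrt(2))


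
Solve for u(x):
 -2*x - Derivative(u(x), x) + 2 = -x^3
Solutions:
 u(x) = C1 + x^4/4 - x^2 + 2*x


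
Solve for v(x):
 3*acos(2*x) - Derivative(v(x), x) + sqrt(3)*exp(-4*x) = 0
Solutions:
 v(x) = C1 + 3*x*acos(2*x) - 3*sqrt(1 - 4*x^2)/2 - sqrt(3)*exp(-4*x)/4


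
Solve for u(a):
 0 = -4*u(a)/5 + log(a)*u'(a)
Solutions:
 u(a) = C1*exp(4*li(a)/5)


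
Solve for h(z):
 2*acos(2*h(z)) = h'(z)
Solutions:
 Integral(1/acos(2*_y), (_y, h(z))) = C1 + 2*z


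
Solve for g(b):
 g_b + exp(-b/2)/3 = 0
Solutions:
 g(b) = C1 + 2*exp(-b/2)/3


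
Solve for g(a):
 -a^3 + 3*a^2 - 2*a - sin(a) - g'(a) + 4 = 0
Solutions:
 g(a) = C1 - a^4/4 + a^3 - a^2 + 4*a + cos(a)


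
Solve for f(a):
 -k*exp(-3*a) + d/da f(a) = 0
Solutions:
 f(a) = C1 - k*exp(-3*a)/3


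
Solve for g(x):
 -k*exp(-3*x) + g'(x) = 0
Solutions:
 g(x) = C1 - k*exp(-3*x)/3


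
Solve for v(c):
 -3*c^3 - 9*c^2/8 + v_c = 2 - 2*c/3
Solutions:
 v(c) = C1 + 3*c^4/4 + 3*c^3/8 - c^2/3 + 2*c


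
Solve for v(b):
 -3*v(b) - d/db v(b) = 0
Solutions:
 v(b) = C1*exp(-3*b)


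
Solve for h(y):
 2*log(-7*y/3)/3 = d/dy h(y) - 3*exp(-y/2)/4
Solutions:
 h(y) = C1 + 2*y*log(-y)/3 + 2*y*(-log(3) - 1 + log(7))/3 - 3*exp(-y/2)/2


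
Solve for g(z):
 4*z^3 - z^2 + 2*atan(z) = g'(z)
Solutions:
 g(z) = C1 + z^4 - z^3/3 + 2*z*atan(z) - log(z^2 + 1)


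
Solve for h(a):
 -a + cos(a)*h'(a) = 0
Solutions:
 h(a) = C1 + Integral(a/cos(a), a)


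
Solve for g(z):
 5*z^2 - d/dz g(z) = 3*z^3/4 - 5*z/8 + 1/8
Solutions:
 g(z) = C1 - 3*z^4/16 + 5*z^3/3 + 5*z^2/16 - z/8


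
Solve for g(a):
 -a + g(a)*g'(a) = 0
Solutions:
 g(a) = -sqrt(C1 + a^2)
 g(a) = sqrt(C1 + a^2)


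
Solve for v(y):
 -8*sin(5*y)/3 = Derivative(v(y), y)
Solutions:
 v(y) = C1 + 8*cos(5*y)/15


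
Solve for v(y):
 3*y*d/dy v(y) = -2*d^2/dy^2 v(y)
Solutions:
 v(y) = C1 + C2*erf(sqrt(3)*y/2)


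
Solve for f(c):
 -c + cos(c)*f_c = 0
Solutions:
 f(c) = C1 + Integral(c/cos(c), c)


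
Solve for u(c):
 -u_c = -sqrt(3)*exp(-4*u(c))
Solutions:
 u(c) = log(-I*(C1 + 4*sqrt(3)*c)^(1/4))
 u(c) = log(I*(C1 + 4*sqrt(3)*c)^(1/4))
 u(c) = log(-(C1 + 4*sqrt(3)*c)^(1/4))
 u(c) = log(C1 + 4*sqrt(3)*c)/4


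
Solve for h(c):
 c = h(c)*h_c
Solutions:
 h(c) = -sqrt(C1 + c^2)
 h(c) = sqrt(C1 + c^2)


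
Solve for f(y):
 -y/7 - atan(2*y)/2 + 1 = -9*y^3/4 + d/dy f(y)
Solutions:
 f(y) = C1 + 9*y^4/16 - y^2/14 - y*atan(2*y)/2 + y + log(4*y^2 + 1)/8


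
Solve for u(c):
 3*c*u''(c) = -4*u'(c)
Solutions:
 u(c) = C1 + C2/c^(1/3)


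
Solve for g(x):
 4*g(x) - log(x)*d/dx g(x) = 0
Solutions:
 g(x) = C1*exp(4*li(x))


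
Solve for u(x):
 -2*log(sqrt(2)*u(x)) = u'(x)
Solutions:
 Integral(1/(2*log(_y) + log(2)), (_y, u(x))) = C1 - x


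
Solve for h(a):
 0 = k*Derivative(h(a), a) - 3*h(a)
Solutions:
 h(a) = C1*exp(3*a/k)


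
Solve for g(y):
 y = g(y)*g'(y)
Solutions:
 g(y) = -sqrt(C1 + y^2)
 g(y) = sqrt(C1 + y^2)


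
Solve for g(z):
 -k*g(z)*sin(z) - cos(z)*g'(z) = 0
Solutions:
 g(z) = C1*exp(k*log(cos(z)))


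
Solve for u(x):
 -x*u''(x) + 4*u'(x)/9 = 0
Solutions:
 u(x) = C1 + C2*x^(13/9)


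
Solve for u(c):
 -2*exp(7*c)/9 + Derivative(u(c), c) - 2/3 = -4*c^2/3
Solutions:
 u(c) = C1 - 4*c^3/9 + 2*c/3 + 2*exp(7*c)/63


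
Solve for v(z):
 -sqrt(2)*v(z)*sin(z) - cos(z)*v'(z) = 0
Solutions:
 v(z) = C1*cos(z)^(sqrt(2))


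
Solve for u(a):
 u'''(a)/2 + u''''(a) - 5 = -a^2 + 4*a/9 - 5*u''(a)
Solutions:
 u(a) = C1 + C2*a - a^4/60 + 29*a^3/1350 + 2401*a^2/4500 + (C3*sin(sqrt(79)*a/4) + C4*cos(sqrt(79)*a/4))*exp(-a/4)


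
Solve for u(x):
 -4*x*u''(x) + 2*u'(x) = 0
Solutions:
 u(x) = C1 + C2*x^(3/2)


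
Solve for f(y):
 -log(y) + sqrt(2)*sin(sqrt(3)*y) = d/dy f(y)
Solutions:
 f(y) = C1 - y*log(y) + y - sqrt(6)*cos(sqrt(3)*y)/3


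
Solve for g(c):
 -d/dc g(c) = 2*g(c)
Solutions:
 g(c) = C1*exp(-2*c)


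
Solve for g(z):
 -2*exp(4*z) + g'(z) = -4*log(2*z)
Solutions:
 g(z) = C1 - 4*z*log(z) + 4*z*(1 - log(2)) + exp(4*z)/2


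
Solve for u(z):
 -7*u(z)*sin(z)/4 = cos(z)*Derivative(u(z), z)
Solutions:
 u(z) = C1*cos(z)^(7/4)


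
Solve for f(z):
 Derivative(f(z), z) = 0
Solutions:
 f(z) = C1


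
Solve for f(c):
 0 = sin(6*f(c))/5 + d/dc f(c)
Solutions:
 c/5 + log(cos(6*f(c)) - 1)/12 - log(cos(6*f(c)) + 1)/12 = C1


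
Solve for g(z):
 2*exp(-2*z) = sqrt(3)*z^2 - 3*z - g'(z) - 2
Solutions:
 g(z) = C1 + sqrt(3)*z^3/3 - 3*z^2/2 - 2*z + exp(-2*z)


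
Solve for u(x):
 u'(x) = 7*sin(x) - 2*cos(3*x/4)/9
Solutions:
 u(x) = C1 - 8*sin(3*x/4)/27 - 7*cos(x)


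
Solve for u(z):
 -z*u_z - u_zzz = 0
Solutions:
 u(z) = C1 + Integral(C2*airyai(-z) + C3*airybi(-z), z)


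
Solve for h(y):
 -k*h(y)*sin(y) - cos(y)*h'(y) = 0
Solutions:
 h(y) = C1*exp(k*log(cos(y)))


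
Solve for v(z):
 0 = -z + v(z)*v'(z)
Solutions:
 v(z) = -sqrt(C1 + z^2)
 v(z) = sqrt(C1 + z^2)


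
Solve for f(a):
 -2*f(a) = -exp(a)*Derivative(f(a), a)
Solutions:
 f(a) = C1*exp(-2*exp(-a))


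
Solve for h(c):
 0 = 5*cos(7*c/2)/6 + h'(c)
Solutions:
 h(c) = C1 - 5*sin(7*c/2)/21


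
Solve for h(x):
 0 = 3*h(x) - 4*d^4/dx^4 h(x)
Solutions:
 h(x) = C1*exp(-sqrt(2)*3^(1/4)*x/2) + C2*exp(sqrt(2)*3^(1/4)*x/2) + C3*sin(sqrt(2)*3^(1/4)*x/2) + C4*cos(sqrt(2)*3^(1/4)*x/2)


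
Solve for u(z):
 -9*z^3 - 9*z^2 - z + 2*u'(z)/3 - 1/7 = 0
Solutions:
 u(z) = C1 + 27*z^4/8 + 9*z^3/2 + 3*z^2/4 + 3*z/14


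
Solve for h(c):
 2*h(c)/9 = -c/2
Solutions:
 h(c) = -9*c/4


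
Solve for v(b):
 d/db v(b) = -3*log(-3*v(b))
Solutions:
 Integral(1/(log(-_y) + log(3)), (_y, v(b)))/3 = C1 - b


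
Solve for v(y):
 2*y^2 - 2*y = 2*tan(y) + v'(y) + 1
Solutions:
 v(y) = C1 + 2*y^3/3 - y^2 - y + 2*log(cos(y))


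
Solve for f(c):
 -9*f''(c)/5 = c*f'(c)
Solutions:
 f(c) = C1 + C2*erf(sqrt(10)*c/6)


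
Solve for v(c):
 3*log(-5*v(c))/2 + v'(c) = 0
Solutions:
 2*Integral(1/(log(-_y) + log(5)), (_y, v(c)))/3 = C1 - c


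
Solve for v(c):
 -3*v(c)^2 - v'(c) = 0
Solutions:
 v(c) = 1/(C1 + 3*c)


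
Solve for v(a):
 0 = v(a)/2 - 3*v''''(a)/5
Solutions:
 v(a) = C1*exp(-5^(1/4)*6^(3/4)*a/6) + C2*exp(5^(1/4)*6^(3/4)*a/6) + C3*sin(5^(1/4)*6^(3/4)*a/6) + C4*cos(5^(1/4)*6^(3/4)*a/6)


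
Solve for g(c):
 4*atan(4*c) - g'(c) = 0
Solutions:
 g(c) = C1 + 4*c*atan(4*c) - log(16*c^2 + 1)/2


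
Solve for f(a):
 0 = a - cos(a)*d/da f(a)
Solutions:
 f(a) = C1 + Integral(a/cos(a), a)


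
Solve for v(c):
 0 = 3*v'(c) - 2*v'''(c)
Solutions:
 v(c) = C1 + C2*exp(-sqrt(6)*c/2) + C3*exp(sqrt(6)*c/2)


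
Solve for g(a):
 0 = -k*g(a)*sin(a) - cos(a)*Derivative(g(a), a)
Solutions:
 g(a) = C1*exp(k*log(cos(a)))


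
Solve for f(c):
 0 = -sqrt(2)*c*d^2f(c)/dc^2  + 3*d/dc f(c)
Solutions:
 f(c) = C1 + C2*c^(1 + 3*sqrt(2)/2)


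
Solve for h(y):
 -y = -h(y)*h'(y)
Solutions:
 h(y) = -sqrt(C1 + y^2)
 h(y) = sqrt(C1 + y^2)


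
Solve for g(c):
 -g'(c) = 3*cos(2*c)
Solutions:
 g(c) = C1 - 3*sin(2*c)/2


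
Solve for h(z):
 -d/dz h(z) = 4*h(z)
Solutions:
 h(z) = C1*exp(-4*z)


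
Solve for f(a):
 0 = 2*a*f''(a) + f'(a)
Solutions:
 f(a) = C1 + C2*sqrt(a)


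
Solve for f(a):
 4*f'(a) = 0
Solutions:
 f(a) = C1


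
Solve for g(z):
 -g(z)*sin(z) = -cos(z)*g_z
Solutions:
 g(z) = C1/cos(z)


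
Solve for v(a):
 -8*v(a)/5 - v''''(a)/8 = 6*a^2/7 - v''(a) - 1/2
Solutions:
 v(a) = C1*exp(-2*a*sqrt(1 - sqrt(5)/5)) + C2*exp(2*a*sqrt(1 - sqrt(5)/5)) + C3*exp(-2*a*sqrt(sqrt(5)/5 + 1)) + C4*exp(2*a*sqrt(sqrt(5)/5 + 1)) - 15*a^2/28 - 5/14


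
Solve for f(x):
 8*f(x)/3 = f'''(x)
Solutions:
 f(x) = C3*exp(2*3^(2/3)*x/3) + (C1*sin(3^(1/6)*x) + C2*cos(3^(1/6)*x))*exp(-3^(2/3)*x/3)


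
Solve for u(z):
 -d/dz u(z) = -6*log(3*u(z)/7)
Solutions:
 -Integral(1/(log(_y) - log(7) + log(3)), (_y, u(z)))/6 = C1 - z


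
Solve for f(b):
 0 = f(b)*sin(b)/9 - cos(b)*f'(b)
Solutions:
 f(b) = C1/cos(b)^(1/9)


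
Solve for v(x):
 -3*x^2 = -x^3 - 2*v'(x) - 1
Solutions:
 v(x) = C1 - x^4/8 + x^3/2 - x/2


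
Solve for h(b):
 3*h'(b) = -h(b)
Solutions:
 h(b) = C1*exp(-b/3)


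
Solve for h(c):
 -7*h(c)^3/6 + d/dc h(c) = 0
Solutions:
 h(c) = -sqrt(3)*sqrt(-1/(C1 + 7*c))
 h(c) = sqrt(3)*sqrt(-1/(C1 + 7*c))


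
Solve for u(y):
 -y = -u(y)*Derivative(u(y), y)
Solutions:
 u(y) = -sqrt(C1 + y^2)
 u(y) = sqrt(C1 + y^2)


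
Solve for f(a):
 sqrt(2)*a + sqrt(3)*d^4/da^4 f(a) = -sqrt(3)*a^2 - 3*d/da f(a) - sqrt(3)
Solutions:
 f(a) = C1 + C4*exp(-3^(1/6)*a) - sqrt(3)*a^3/9 - sqrt(2)*a^2/6 - sqrt(3)*a/3 + (C2*sin(3^(2/3)*a/2) + C3*cos(3^(2/3)*a/2))*exp(3^(1/6)*a/2)


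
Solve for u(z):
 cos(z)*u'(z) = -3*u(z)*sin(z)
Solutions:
 u(z) = C1*cos(z)^3


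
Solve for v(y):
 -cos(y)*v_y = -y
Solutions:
 v(y) = C1 + Integral(y/cos(y), y)


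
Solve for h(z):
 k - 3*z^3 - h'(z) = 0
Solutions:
 h(z) = C1 + k*z - 3*z^4/4


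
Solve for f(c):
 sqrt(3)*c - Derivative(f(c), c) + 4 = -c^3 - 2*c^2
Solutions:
 f(c) = C1 + c^4/4 + 2*c^3/3 + sqrt(3)*c^2/2 + 4*c


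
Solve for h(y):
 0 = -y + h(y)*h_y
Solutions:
 h(y) = -sqrt(C1 + y^2)
 h(y) = sqrt(C1 + y^2)


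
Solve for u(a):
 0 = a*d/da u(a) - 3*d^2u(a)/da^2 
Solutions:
 u(a) = C1 + C2*erfi(sqrt(6)*a/6)


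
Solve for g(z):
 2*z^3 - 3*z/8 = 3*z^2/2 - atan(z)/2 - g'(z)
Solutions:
 g(z) = C1 - z^4/2 + z^3/2 + 3*z^2/16 - z*atan(z)/2 + log(z^2 + 1)/4


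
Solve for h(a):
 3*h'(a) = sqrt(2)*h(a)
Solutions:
 h(a) = C1*exp(sqrt(2)*a/3)


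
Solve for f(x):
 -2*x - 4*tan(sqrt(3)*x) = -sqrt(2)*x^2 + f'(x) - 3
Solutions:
 f(x) = C1 + sqrt(2)*x^3/3 - x^2 + 3*x + 4*sqrt(3)*log(cos(sqrt(3)*x))/3


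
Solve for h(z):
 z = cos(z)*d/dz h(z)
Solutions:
 h(z) = C1 + Integral(z/cos(z), z)


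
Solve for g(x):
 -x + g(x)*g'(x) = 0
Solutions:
 g(x) = -sqrt(C1 + x^2)
 g(x) = sqrt(C1 + x^2)


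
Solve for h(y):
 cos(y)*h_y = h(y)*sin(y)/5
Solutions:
 h(y) = C1/cos(y)^(1/5)


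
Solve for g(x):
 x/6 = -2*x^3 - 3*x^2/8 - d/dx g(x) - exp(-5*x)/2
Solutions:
 g(x) = C1 - x^4/2 - x^3/8 - x^2/12 + exp(-5*x)/10


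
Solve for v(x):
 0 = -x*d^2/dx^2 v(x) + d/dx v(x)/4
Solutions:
 v(x) = C1 + C2*x^(5/4)


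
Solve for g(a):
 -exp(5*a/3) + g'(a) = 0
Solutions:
 g(a) = C1 + 3*exp(5*a/3)/5


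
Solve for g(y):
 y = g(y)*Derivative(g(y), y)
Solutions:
 g(y) = -sqrt(C1 + y^2)
 g(y) = sqrt(C1 + y^2)


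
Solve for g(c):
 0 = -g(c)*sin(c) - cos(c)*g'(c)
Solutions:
 g(c) = C1*cos(c)


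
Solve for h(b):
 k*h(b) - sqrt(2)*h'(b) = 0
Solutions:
 h(b) = C1*exp(sqrt(2)*b*k/2)


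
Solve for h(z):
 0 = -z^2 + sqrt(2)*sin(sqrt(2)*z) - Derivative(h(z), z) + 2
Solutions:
 h(z) = C1 - z^3/3 + 2*z - cos(sqrt(2)*z)


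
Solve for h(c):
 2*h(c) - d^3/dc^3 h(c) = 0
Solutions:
 h(c) = C3*exp(2^(1/3)*c) + (C1*sin(2^(1/3)*sqrt(3)*c/2) + C2*cos(2^(1/3)*sqrt(3)*c/2))*exp(-2^(1/3)*c/2)


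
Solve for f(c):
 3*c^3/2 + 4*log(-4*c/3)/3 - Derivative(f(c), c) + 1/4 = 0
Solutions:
 f(c) = C1 + 3*c^4/8 + 4*c*log(-c)/3 + c*(-16*log(3) - 13 + 32*log(2))/12


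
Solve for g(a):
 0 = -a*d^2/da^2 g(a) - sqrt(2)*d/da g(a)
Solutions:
 g(a) = C1 + C2*a^(1 - sqrt(2))


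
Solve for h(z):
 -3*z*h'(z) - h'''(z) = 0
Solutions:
 h(z) = C1 + Integral(C2*airyai(-3^(1/3)*z) + C3*airybi(-3^(1/3)*z), z)


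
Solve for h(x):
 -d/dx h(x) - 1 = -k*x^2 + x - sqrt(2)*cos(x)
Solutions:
 h(x) = C1 + k*x^3/3 - x^2/2 - x + sqrt(2)*sin(x)


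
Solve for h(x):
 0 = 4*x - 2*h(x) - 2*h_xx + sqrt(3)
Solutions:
 h(x) = C1*sin(x) + C2*cos(x) + 2*x + sqrt(3)/2


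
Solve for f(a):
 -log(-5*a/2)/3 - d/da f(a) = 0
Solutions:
 f(a) = C1 - a*log(-a)/3 + a*(-log(5) + log(2) + 1)/3


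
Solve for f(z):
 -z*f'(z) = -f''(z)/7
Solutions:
 f(z) = C1 + C2*erfi(sqrt(14)*z/2)


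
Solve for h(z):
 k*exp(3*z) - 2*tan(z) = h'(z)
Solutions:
 h(z) = C1 + k*exp(3*z)/3 + 2*log(cos(z))


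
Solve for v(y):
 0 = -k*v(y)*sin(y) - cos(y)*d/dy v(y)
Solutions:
 v(y) = C1*exp(k*log(cos(y)))


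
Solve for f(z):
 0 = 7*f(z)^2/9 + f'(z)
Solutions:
 f(z) = 9/(C1 + 7*z)


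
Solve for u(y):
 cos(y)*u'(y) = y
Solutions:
 u(y) = C1 + Integral(y/cos(y), y)


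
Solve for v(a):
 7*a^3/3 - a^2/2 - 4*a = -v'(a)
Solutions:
 v(a) = C1 - 7*a^4/12 + a^3/6 + 2*a^2


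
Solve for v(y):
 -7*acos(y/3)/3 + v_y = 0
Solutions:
 v(y) = C1 + 7*y*acos(y/3)/3 - 7*sqrt(9 - y^2)/3


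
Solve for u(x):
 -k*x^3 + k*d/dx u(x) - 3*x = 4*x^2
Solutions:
 u(x) = C1 + x^4/4 + 4*x^3/(3*k) + 3*x^2/(2*k)


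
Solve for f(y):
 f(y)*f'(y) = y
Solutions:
 f(y) = -sqrt(C1 + y^2)
 f(y) = sqrt(C1 + y^2)


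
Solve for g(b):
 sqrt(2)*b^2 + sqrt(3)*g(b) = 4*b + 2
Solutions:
 g(b) = -sqrt(6)*b^2/3 + 4*sqrt(3)*b/3 + 2*sqrt(3)/3


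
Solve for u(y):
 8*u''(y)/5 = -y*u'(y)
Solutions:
 u(y) = C1 + C2*erf(sqrt(5)*y/4)


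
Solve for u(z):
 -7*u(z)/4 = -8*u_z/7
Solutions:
 u(z) = C1*exp(49*z/32)


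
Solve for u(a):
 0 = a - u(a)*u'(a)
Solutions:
 u(a) = -sqrt(C1 + a^2)
 u(a) = sqrt(C1 + a^2)


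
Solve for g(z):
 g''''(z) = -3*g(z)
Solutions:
 g(z) = (C1*sin(sqrt(2)*3^(1/4)*z/2) + C2*cos(sqrt(2)*3^(1/4)*z/2))*exp(-sqrt(2)*3^(1/4)*z/2) + (C3*sin(sqrt(2)*3^(1/4)*z/2) + C4*cos(sqrt(2)*3^(1/4)*z/2))*exp(sqrt(2)*3^(1/4)*z/2)


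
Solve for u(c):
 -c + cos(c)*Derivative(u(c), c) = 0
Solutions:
 u(c) = C1 + Integral(c/cos(c), c)


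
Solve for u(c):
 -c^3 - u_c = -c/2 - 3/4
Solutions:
 u(c) = C1 - c^4/4 + c^2/4 + 3*c/4


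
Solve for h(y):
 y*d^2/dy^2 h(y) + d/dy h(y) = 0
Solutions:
 h(y) = C1 + C2*log(y)


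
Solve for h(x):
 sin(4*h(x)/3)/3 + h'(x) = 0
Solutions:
 x/3 + 3*log(cos(4*h(x)/3) - 1)/8 - 3*log(cos(4*h(x)/3) + 1)/8 = C1


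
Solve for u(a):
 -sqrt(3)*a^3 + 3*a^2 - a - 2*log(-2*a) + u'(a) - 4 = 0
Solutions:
 u(a) = C1 + sqrt(3)*a^4/4 - a^3 + a^2/2 + 2*a*log(-a) + 2*a*(log(2) + 1)


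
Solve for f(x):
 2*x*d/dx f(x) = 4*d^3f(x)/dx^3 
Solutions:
 f(x) = C1 + Integral(C2*airyai(2^(2/3)*x/2) + C3*airybi(2^(2/3)*x/2), x)


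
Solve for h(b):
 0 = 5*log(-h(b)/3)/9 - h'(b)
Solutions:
 -9*Integral(1/(log(-_y) - log(3)), (_y, h(b)))/5 = C1 - b


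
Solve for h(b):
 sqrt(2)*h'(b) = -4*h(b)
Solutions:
 h(b) = C1*exp(-2*sqrt(2)*b)


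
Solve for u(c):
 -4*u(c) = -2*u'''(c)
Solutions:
 u(c) = C3*exp(2^(1/3)*c) + (C1*sin(2^(1/3)*sqrt(3)*c/2) + C2*cos(2^(1/3)*sqrt(3)*c/2))*exp(-2^(1/3)*c/2)


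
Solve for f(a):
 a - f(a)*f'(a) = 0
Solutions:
 f(a) = -sqrt(C1 + a^2)
 f(a) = sqrt(C1 + a^2)


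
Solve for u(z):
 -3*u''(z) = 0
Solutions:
 u(z) = C1 + C2*z


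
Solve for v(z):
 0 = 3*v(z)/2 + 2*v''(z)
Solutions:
 v(z) = C1*sin(sqrt(3)*z/2) + C2*cos(sqrt(3)*z/2)


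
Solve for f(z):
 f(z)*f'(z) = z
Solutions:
 f(z) = -sqrt(C1 + z^2)
 f(z) = sqrt(C1 + z^2)


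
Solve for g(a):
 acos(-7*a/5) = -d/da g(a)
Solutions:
 g(a) = C1 - a*acos(-7*a/5) - sqrt(25 - 49*a^2)/7


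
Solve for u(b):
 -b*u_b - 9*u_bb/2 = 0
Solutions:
 u(b) = C1 + C2*erf(b/3)


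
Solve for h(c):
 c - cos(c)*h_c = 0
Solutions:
 h(c) = C1 + Integral(c/cos(c), c)


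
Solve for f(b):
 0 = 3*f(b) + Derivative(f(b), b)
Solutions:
 f(b) = C1*exp(-3*b)


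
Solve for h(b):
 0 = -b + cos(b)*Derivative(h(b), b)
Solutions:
 h(b) = C1 + Integral(b/cos(b), b)


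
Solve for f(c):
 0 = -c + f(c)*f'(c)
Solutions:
 f(c) = -sqrt(C1 + c^2)
 f(c) = sqrt(C1 + c^2)


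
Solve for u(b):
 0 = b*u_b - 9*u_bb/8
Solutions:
 u(b) = C1 + C2*erfi(2*b/3)


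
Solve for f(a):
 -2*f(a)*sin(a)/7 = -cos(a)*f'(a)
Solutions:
 f(a) = C1/cos(a)^(2/7)


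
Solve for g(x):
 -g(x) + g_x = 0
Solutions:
 g(x) = C1*exp(x)


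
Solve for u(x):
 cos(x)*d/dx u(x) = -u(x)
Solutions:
 u(x) = C1*sqrt(sin(x) - 1)/sqrt(sin(x) + 1)


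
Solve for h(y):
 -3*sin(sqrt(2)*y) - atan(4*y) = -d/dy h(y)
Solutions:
 h(y) = C1 + y*atan(4*y) - log(16*y^2 + 1)/8 - 3*sqrt(2)*cos(sqrt(2)*y)/2


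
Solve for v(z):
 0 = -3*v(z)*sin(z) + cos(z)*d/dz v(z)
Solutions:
 v(z) = C1/cos(z)^3


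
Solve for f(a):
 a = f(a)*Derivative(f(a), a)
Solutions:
 f(a) = -sqrt(C1 + a^2)
 f(a) = sqrt(C1 + a^2)


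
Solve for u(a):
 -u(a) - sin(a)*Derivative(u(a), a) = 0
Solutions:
 u(a) = C1*sqrt(cos(a) + 1)/sqrt(cos(a) - 1)


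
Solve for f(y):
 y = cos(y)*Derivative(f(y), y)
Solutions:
 f(y) = C1 + Integral(y/cos(y), y)


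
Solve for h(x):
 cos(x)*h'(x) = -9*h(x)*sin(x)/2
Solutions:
 h(x) = C1*cos(x)^(9/2)


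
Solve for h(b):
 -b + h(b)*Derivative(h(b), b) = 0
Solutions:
 h(b) = -sqrt(C1 + b^2)
 h(b) = sqrt(C1 + b^2)


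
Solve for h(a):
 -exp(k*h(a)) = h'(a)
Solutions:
 h(a) = Piecewise((log(1/(C1*k + a*k))/k, Ne(k, 0)), (nan, True))
 h(a) = Piecewise((C1 - a, Eq(k, 0)), (nan, True))


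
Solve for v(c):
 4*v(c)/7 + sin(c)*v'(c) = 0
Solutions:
 v(c) = C1*(cos(c) + 1)^(2/7)/(cos(c) - 1)^(2/7)


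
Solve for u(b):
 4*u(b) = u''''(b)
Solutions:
 u(b) = C1*exp(-sqrt(2)*b) + C2*exp(sqrt(2)*b) + C3*sin(sqrt(2)*b) + C4*cos(sqrt(2)*b)


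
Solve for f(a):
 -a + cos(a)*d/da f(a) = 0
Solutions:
 f(a) = C1 + Integral(a/cos(a), a)


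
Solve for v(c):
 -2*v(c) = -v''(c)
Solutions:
 v(c) = C1*exp(-sqrt(2)*c) + C2*exp(sqrt(2)*c)


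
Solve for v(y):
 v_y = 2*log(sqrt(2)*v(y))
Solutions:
 -Integral(1/(2*log(_y) + log(2)), (_y, v(y))) = C1 - y


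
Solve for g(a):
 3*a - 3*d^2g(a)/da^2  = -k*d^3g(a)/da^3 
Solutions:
 g(a) = C1 + C2*a + C3*exp(3*a/k) + a^3/6 + a^2*k/6


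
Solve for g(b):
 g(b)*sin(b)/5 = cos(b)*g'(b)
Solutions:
 g(b) = C1/cos(b)^(1/5)


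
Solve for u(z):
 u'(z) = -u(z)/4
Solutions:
 u(z) = C1*exp(-z/4)


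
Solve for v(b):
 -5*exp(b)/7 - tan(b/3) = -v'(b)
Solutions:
 v(b) = C1 + 5*exp(b)/7 - 3*log(cos(b/3))


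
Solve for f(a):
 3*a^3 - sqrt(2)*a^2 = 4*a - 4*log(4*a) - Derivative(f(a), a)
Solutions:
 f(a) = C1 - 3*a^4/4 + sqrt(2)*a^3/3 + 2*a^2 - 4*a*log(a) - a*log(256) + 4*a


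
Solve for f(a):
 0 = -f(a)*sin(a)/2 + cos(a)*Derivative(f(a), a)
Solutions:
 f(a) = C1/sqrt(cos(a))


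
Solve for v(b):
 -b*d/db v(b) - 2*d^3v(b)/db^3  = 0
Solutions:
 v(b) = C1 + Integral(C2*airyai(-2^(2/3)*b/2) + C3*airybi(-2^(2/3)*b/2), b)


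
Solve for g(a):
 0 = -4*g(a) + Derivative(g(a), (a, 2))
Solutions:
 g(a) = C1*exp(-2*a) + C2*exp(2*a)


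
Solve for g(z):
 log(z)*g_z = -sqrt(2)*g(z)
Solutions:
 g(z) = C1*exp(-sqrt(2)*li(z))


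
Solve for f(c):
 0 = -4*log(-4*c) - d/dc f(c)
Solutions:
 f(c) = C1 - 4*c*log(-c) + 4*c*(1 - 2*log(2))


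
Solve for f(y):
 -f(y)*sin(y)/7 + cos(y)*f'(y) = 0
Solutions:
 f(y) = C1/cos(y)^(1/7)


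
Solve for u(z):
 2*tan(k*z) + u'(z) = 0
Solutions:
 u(z) = C1 - 2*Piecewise((-log(cos(k*z))/k, Ne(k, 0)), (0, True))


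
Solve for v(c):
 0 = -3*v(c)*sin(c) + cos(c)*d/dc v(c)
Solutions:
 v(c) = C1/cos(c)^3


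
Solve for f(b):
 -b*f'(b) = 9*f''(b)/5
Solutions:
 f(b) = C1 + C2*erf(sqrt(10)*b/6)


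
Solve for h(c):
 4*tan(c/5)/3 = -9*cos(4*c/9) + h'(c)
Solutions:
 h(c) = C1 - 20*log(cos(c/5))/3 + 81*sin(4*c/9)/4


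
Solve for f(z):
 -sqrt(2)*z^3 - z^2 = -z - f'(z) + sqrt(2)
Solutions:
 f(z) = C1 + sqrt(2)*z^4/4 + z^3/3 - z^2/2 + sqrt(2)*z


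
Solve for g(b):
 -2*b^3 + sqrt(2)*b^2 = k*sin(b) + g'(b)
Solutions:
 g(b) = C1 - b^4/2 + sqrt(2)*b^3/3 + k*cos(b)


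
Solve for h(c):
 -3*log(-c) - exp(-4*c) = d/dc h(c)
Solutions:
 h(c) = C1 - 3*c*log(-c) + 3*c + exp(-4*c)/4


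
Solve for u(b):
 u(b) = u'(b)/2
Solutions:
 u(b) = C1*exp(2*b)


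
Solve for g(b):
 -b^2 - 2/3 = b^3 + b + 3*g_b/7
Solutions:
 g(b) = C1 - 7*b^4/12 - 7*b^3/9 - 7*b^2/6 - 14*b/9


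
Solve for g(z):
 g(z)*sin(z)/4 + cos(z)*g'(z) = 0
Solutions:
 g(z) = C1*cos(z)^(1/4)


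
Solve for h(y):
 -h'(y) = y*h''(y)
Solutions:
 h(y) = C1 + C2*log(y)


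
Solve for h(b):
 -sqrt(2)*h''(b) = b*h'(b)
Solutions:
 h(b) = C1 + C2*erf(2^(1/4)*b/2)


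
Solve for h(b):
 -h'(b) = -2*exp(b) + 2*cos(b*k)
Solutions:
 h(b) = C1 + 2*exp(b) - 2*sin(b*k)/k


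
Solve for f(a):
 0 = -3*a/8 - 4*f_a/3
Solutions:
 f(a) = C1 - 9*a^2/64


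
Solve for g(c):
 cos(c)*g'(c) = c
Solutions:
 g(c) = C1 + Integral(c/cos(c), c)


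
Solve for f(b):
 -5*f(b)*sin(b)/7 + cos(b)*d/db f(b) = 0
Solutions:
 f(b) = C1/cos(b)^(5/7)


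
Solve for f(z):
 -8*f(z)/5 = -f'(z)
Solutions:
 f(z) = C1*exp(8*z/5)


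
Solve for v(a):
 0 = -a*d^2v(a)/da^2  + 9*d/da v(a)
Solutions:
 v(a) = C1 + C2*a^10


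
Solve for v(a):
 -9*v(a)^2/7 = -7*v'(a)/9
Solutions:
 v(a) = -49/(C1 + 81*a)


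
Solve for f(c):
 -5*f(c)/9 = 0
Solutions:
 f(c) = 0


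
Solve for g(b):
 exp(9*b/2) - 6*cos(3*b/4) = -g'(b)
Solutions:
 g(b) = C1 - 2*exp(9*b/2)/9 + 8*sin(3*b/4)
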